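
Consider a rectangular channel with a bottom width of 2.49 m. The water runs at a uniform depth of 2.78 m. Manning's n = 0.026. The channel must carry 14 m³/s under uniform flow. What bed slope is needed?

Flow area A = b·y = 2.49 × 2.78 = 6.922 m². Wetted perimeter P = b + 2y = 2.49 + 2×2.78 = 8.05 m.
Hydraulic radius R = A/P = 6.922/8.05 = 0.8599 m.
From Manning's equation, S = [nQ / (1 A R^(2/3))]² = [0.026 × 14 / (1 × 6.922 × 0.8599^(2/3))]² = 0.00338.

S = 0.00338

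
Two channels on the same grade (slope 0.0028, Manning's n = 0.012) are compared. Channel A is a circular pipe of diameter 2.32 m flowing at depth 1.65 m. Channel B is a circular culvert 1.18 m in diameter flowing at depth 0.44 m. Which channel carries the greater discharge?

Channel A: For a circular section of diameter D = 2.32 m at depth y = 1.65 m, the central angle is θ = 2 arccos(1 − 2y/D) = 4.014 rad. Then A = (D²/8)(θ − sin θ) = 3.216 m² and P = Dθ/2 = 4.656 m. Hydraulic radius R = A/P = 3.216/4.656 = 0.6907 m. Q_A = (1/0.012)·3.216·0.6907^(2/3)·√0.0028 = 11.08 m³/s.
Channel B: For a circular section of diameter D = 1.18 m at depth y = 0.44 m, the central angle is θ = 2 arccos(1 − 2y/D) = 2.627 rad. Then A = (D²/8)(θ − sin θ) = 0.3717 m² and P = Dθ/2 = 1.55 m. Hydraulic radius R = A/P = 0.3717/1.55 = 0.2398 m. Q_B = (1/0.012)·0.3717·0.2398^(2/3)·√0.0028 = 0.6327 m³/s.
Q_A = 11.08 m³/s vs Q_B = 0.6327 m³/s, so channel A carries more.

channel A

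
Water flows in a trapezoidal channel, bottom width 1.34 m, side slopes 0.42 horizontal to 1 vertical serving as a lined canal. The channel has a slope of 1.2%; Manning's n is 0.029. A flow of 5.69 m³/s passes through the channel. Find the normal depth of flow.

Manning's equation rearranged: A R^(2/3) = nQ / (1·√S) = 0.029 × 5.69 / (√0.012) = 1.506.
At y = 1.08 m: A R^(2/3) = 1.262 — low.
At y = 1.2 m: A R^(2/3) = 1.505 — matches.

y_n = 1.2 m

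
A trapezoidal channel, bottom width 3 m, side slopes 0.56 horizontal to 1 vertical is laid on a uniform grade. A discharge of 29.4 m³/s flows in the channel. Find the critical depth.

At critical depth, Q² T / (g A³) = 1, i.e. A³/T = Q²/g = 29.4²/9.81 = 88.11.
Trying y = 1.52 m: A³/T = 42.66 — short.
Trying y = 2.05 m: A³/T = 116.1 — over.
Trying y = 1.89 m: A³/T = 88.2 — matches.

y_c = 1.89 m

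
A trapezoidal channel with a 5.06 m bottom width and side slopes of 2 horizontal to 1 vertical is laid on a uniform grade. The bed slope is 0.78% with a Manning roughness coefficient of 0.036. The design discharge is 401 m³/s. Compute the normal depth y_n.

y_n = 5.23 m

Manning's equation rearranged: A R^(2/3) = nQ / (1·√S) = 0.036 × 401 / (√0.0078) = 163.5.
Try y = 5.73 m: A R^(2/3) = 200.6 — over.
Try y = 4.23 m: A R^(2/3) = 102.1 — short.
Try y = 5.23 m: A R^(2/3) = 163.3 — matches.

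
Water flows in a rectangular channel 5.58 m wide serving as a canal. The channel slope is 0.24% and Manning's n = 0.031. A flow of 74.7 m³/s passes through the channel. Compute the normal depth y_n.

y_n = 5.6 m

Manning's equation rearranged: A R^(2/3) = nQ / (1·√S) = 0.031 × 74.7 / (√0.0024) = 47.27.
Trying y = 4.63 m: A R^(2/3) = 37.39 — low.
Trying y = 6.71 m: A R^(2/3) = 58.85 — high.
Trying y = 5.6 m: A R^(2/3) = 47.3 — ≈ 47.27.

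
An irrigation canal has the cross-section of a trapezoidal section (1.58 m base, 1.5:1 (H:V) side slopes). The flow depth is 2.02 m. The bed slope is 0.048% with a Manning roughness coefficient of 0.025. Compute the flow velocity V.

With bottom width b = 1.58 m and side slope z = 1.5: A = (b + zy)y = (1.58 + 1.5×2.02)×2.02 = 9.312 m²; P = b + 2y√(1+z²) = 1.58 + 2×2.02×1.803 = 8.863 m.
Hydraulic radius R = A/P = 9.312/8.863 = 1.051 m.
From Manning's equation, V = (1/n) R^(2/3) S^(1/2) = (1/0.025) × 1.051^(2/3) × 0.00048^(1/2) = 0.906 m/s.

V = 0.906 m/s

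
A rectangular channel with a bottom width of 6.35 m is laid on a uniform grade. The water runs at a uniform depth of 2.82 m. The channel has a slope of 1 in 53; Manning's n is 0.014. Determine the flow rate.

Q = 230 m³/s

Flow area A = b·y = 6.35 × 2.82 = 17.91 m². Wetted perimeter P = b + 2y = 6.35 + 2×2.82 = 11.99 m.
Hydraulic radius R = A/P = 17.91/11.99 = 1.493 m.
Manning's equation: Q = (1/n) A R^(2/3) S^(1/2) = (1/0.014) × 17.91 × 1.493^(2/3) × 0.01887^(1/2) = 230 m³/s.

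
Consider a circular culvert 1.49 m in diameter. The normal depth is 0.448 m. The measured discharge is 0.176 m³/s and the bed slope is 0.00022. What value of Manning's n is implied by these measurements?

For a circular section of diameter D = 1.49 m at depth y = 0.448 m, the central angle is θ = 2 arccos(1 − 2y/D) = 2.321 rad. Then A = (D²/8)(θ − sin θ) = 0.4413 m² and P = Dθ/2 = 1.73 m.
Hydraulic radius R = A/P = 0.4413/1.73 = 0.2552 m.
Rearranging Manning's equation: n = (1/Q) A R^(2/3) S^(1/2) = (1/0.176) × 0.4413 × 0.2552^(2/3) × √0.00022 = 0.015.

n = 0.015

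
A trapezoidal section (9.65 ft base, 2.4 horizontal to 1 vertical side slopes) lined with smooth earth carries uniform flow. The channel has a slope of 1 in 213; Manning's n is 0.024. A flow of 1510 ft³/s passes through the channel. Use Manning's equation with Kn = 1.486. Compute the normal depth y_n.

Manning's equation rearranged: A R^(2/3) = nQ / (1.486·√S) = 0.024 × 1510 / (1.486 × √0.004695) = 355.9.
Try y = 4.43 ft: A R^(2/3) = 176.3 — short.
Try y = 6.78 ft: A R^(2/3) = 436.5 — over.
Try y = 6.17 ft: A R^(2/3) = 355.5 — ≈ 355.9.

y_n = 6.17 ft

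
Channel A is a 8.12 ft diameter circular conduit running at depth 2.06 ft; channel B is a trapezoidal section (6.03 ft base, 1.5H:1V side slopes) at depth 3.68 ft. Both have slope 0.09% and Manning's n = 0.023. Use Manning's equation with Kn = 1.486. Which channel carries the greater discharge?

Channel A: For a circular section of diameter D = 8.12 ft at depth y = 2.06 ft, the central angle is θ = 2 arccos(1 − 2y/D) = 2.111 rad. Then A = (D²/8)(θ − sin θ) = 10.34 ft² and P = Dθ/2 = 8.572 ft. Hydraulic radius R = A/P = 10.34/8.572 = 1.206 ft. Q_A = (1.486/0.023)·10.34·1.206^(2/3)·√0.0009 = 22.69 ft³/s.
Channel B: With bottom width b = 6.03 ft and side slope z = 1.5: A = (b + zy)y = (6.03 + 1.5×3.68)×3.68 = 42.5 ft²; P = b + 2y√(1+z²) = 6.03 + 2×3.68×1.803 = 19.3 ft. Hydraulic radius R = A/P = 42.5/19.3 = 2.202 ft. Q_B = (1.486/0.023)·42.5·2.202^(2/3)·√0.0009 = 139.5 ft³/s.
Q_A = 22.69 ft³/s vs Q_B = 139.5 ft³/s, so channel B carries more.

channel B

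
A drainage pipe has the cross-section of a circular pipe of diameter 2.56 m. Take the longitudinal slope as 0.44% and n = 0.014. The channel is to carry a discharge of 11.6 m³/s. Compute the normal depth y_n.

y_n = 1.49 m

Manning's equation rearranged: A R^(2/3) = nQ / (1·√S) = 0.014 × 11.6 / (√0.0044) = 2.448.
Trying y = 1.65 m: A R^(2/3) = 2.857 — high.
Trying y = 1.49 m: A R^(2/3) = 2.45 — matches.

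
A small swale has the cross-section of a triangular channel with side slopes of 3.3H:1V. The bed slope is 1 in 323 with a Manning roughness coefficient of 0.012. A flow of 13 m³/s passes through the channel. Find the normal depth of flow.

Manning's equation rearranged: A R^(2/3) = nQ / (1·√S) = 0.012 × 13 / (√0.003096) = 2.804.
At y = 1.29 m: A R^(2/3) = 3.981 — high.
At y = 1.13 m: A R^(2/3) = 2.797 — ≈ 2.804.

y_n = 1.13 m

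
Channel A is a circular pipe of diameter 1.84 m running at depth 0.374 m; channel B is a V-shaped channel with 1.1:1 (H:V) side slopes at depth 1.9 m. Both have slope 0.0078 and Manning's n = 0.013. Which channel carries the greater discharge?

Channel A: For a circular section of diameter D = 1.84 m at depth y = 0.374 m, the central angle is θ = 2 arccos(1 − 2y/D) = 1.871 rad. Then A = (D²/8)(θ − sin θ) = 0.3874 m² and P = Dθ/2 = 1.721 m. Hydraulic radius R = A/P = 0.3874/1.721 = 0.2251 m. Q_A = (1/0.013)·0.3874·0.2251^(2/3)·√0.0078 = 0.974 m³/s.
Channel B: For a triangular section with side slope z = 1.1: A = zy² = 1.1×1.9² = 3.971 m²; P = 2y√(1+z²) = 2×1.9×1.487 = 5.649 m. Hydraulic radius R = A/P = 3.971/5.649 = 0.7029 m. Q_B = (1/0.013)·3.971·0.7029^(2/3)·√0.0078 = 21.33 m³/s.
Q_A = 0.974 m³/s vs Q_B = 21.33 m³/s, so channel B carries more.

channel B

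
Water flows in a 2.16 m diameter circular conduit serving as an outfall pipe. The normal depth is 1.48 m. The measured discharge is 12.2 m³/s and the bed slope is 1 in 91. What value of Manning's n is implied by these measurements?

n = 0.017

For a circular section of diameter D = 2.16 m at depth y = 1.48 m, the central angle is θ = 2 arccos(1 − 2y/D) = 3.9 rad. Then A = (D²/8)(θ − sin θ) = 2.676 m² and P = Dθ/2 = 4.212 m.
Hydraulic radius R = A/P = 2.676/4.212 = 0.6353 m.
Rearranging Manning's equation: n = (1/Q) A R^(2/3) S^(1/2) = (1/12.2) × 2.676 × 0.6353^(2/3) × √0.01099 = 0.017.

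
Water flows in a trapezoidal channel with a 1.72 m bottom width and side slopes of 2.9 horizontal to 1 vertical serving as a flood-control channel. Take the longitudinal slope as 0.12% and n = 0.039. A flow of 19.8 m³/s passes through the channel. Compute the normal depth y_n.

y_n = 2.31 m

Manning's equation rearranged: A R^(2/3) = nQ / (1·√S) = 0.039 × 19.8 / (√0.0012) = 22.29.
At y = 2.08 m: A R^(2/3) = 17.32 — short.
At y = 2.5 m: A R^(2/3) = 26.91 — over.
At y = 2.31 m: A R^(2/3) = 22.25 — close enough.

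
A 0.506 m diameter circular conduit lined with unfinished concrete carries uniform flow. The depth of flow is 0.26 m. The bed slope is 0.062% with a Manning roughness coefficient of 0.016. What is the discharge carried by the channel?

For a circular section of diameter D = 0.506 m at depth y = 0.26 m, the central angle is θ = 2 arccos(1 − 2y/D) = 3.197 rad. Then A = (D²/8)(θ − sin θ) = 0.1041 m² and P = Dθ/2 = 0.8088 m.
Hydraulic radius R = A/P = 0.1041/0.8088 = 0.1287 m.
Manning's equation: Q = (1/n) A R^(2/3) S^(1/2) = (1/0.016) × 0.1041 × 0.1287^(2/3) × 0.00062^(1/2) = 0.0413 m³/s.

Q = 0.0413 m³/s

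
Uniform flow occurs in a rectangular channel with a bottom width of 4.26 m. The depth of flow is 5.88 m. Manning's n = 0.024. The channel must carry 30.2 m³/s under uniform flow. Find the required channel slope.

S = 0.000461

Flow area A = b·y = 4.26 × 5.88 = 25.05 m². Wetted perimeter P = b + 2y = 4.26 + 2×5.88 = 16.02 m.
Hydraulic radius R = A/P = 25.05/16.02 = 1.564 m.
From Manning's equation, S = [nQ / (1 A R^(2/3))]² = [0.024 × 30.2 / (1 × 25.05 × 1.564^(2/3))]² = 0.000461.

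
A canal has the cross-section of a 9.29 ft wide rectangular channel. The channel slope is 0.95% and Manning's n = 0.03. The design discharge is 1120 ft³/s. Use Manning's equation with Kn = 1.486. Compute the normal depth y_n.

Manning's equation rearranged: A R^(2/3) = nQ / (1.486·√S) = 0.03 × 1120 / (1.486 × √0.0095) = 232.
Try y = 9.19 ft: A R^(2/3) = 180.9 — low.
Try y = 13.5 ft: A R^(2/3) = 286.7 — high.
Try y = 11.3 ft: A R^(2/3) = 232.3 — matches.

y_n = 11.3 ft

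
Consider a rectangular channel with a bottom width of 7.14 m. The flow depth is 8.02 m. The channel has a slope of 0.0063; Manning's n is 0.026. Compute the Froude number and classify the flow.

subcritical

Flow area A = b·y = 7.14 × 8.02 = 57.26 m². Wetted perimeter P = b + 2y = 7.14 + 2×8.02 = 23.18 m.
Hydraulic radius R = A/P = 57.26/23.18 = 2.47 m.
V = (1/n) R^(2/3) √S = (1/0.026) × 2.47^(2/3) × √0.0063 = 5.579 m/s. Hydraulic depth D_h = A/T = 57.26/7.14 = 8.02 m.
Froude number Fr = V/√(g·D_h) = 5.579/√(9.81×8.02) = 0.629, which is less than 1, so the flow is subcritical.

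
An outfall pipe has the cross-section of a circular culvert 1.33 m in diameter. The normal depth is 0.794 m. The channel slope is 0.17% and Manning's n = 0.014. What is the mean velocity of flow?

V = 1.51 m/s

For a circular section of diameter D = 1.33 m at depth y = 0.794 m, the central angle is θ = 2 arccos(1 − 2y/D) = 3.532 rad. Then A = (D²/8)(θ − sin θ) = 0.8651 m² and P = Dθ/2 = 2.349 m.
Hydraulic radius R = A/P = 0.8651/2.349 = 0.3683 m.
From Manning's equation, V = (1/n) R^(2/3) S^(1/2) = (1/0.014) × 0.3683^(2/3) × 0.0017^(1/2) = 1.51 m/s.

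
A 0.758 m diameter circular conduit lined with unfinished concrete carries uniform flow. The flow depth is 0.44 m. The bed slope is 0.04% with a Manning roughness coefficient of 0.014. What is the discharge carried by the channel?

For a circular section of diameter D = 0.758 m at depth y = 0.44 m, the central angle is θ = 2 arccos(1 − 2y/D) = 3.465 rad. Then A = (D²/8)(θ − sin θ) = 0.2717 m² and P = Dθ/2 = 1.313 m.
Hydraulic radius R = A/P = 0.2717/1.313 = 0.2069 m.
Manning's equation: Q = (1/n) A R^(2/3) S^(1/2) = (1/0.014) × 0.2717 × 0.2069^(2/3) × 0.0004^(1/2) = 0.136 m³/s.

Q = 0.136 m³/s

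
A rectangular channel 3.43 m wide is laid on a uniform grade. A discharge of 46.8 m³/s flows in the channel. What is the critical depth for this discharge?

For a rectangular channel, critical depth y_c = (q²/g)^(1/3) where q = Q/b = 46.8/3.43 = 13.64 m²/s.
So y_c = (13.64²/9.81)^(1/3) = 2.67 m.

y_c = 2.67 m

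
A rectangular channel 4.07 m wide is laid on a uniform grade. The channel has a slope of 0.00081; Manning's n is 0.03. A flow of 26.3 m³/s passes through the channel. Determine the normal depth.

y_n = 5.27 m

Manning's equation rearranged: A R^(2/3) = nQ / (1·√S) = 0.03 × 26.3 / (√0.00081) = 27.72.
Try y = 6.25 m: A R^(2/3) = 33.85 — high.
Try y = 5.27 m: A R^(2/3) = 27.71 — ≈ 27.72.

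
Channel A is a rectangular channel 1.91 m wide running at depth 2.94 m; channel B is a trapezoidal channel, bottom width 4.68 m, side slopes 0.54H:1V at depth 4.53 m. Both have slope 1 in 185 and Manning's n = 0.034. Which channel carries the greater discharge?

channel B

Channel A: Flow area A = b·y = 1.91 × 2.94 = 5.615 m². Wetted perimeter P = b + 2y = 1.91 + 2×2.94 = 7.79 m. Hydraulic radius R = A/P = 5.615/7.79 = 0.7208 m. Q_A = (1/0.034)·5.615·0.7208^(2/3)·√0.005405 = 9.762 m³/s.
Channel B: With bottom width b = 4.68 m and side slope z = 0.54: A = (b + zy)y = (4.68 + 0.54×4.53)×4.53 = 32.28 m²; P = b + 2y√(1+z²) = 4.68 + 2×4.53×1.136 = 14.98 m. Hydraulic radius R = A/P = 32.28/14.98 = 2.155 m. Q_B = (1/0.034)·32.28·2.155^(2/3)·√0.005405 = 116.5 m³/s.
Q_A = 9.762 m³/s vs Q_B = 116.5 m³/s, so channel B carries more.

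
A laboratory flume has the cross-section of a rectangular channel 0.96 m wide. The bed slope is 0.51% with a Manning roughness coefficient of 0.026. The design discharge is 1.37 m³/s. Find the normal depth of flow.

y_n = 1.08 m

Manning's equation rearranged: A R^(2/3) = nQ / (1·√S) = 0.026 × 1.37 / (√0.0051) = 0.4988.
Trying y = 1.37 m: A R^(2/3) = 0.66 — over.
Trying y = 0.875 m: A R^(2/3) = 0.3847 — short.
Trying y = 1.08 m: A R^(2/3) = 0.4974 — close enough.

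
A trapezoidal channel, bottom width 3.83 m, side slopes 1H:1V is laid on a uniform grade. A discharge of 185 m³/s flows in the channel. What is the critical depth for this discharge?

y_c = 4.32 m

At critical depth, Q² T / (g A³) = 1, i.e. A³/T = Q²/g = 185²/9.81 = 3489.
Try y = 5.17 m: A³/T = 7109 — over.
Try y = 3.01 m: A³/T = 886 — short.
Try y = 4.32 m: A³/T = 3500 — close enough.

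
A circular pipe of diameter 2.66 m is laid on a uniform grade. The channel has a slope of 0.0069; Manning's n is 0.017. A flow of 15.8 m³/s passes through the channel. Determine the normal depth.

Manning's equation rearranged: A R^(2/3) = nQ / (1·√S) = 0.017 × 15.8 / (√0.0069) = 3.234.
Try y = 1.38 m: A R^(2/3) = 2.253 — short.
Try y = 2.04 m: A R^(2/3) = 3.96 — over.
Try y = 1.74 m: A R^(2/3) = 3.232 — close enough.

y_n = 1.74 m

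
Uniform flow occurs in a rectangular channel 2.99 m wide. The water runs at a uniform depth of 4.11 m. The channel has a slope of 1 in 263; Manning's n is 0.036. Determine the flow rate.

Flow area A = b·y = 2.99 × 4.11 = 12.29 m². Wetted perimeter P = b + 2y = 2.99 + 2×4.11 = 11.21 m.
Hydraulic radius R = A/P = 12.29/11.21 = 1.096 m.
Manning's equation: Q = (1/n) A R^(2/3) S^(1/2) = (1/0.036) × 12.29 × 1.096^(2/3) × 0.003802^(1/2) = 22.4 m³/s.

Q = 22.4 m³/s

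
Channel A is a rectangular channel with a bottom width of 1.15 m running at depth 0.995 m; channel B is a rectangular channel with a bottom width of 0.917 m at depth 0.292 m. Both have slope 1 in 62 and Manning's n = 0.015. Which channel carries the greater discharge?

channel A

Channel A: Flow area A = b·y = 1.15 × 0.995 = 1.144 m². Wetted perimeter P = b + 2y = 1.15 + 2×0.995 = 3.14 m. Hydraulic radius R = A/P = 1.144/3.14 = 0.3644 m. Q_A = (1/0.015)·1.144·0.3644^(2/3)·√0.01613 = 4.943 m³/s.
Channel B: Flow area A = b·y = 0.917 × 0.292 = 0.2678 m². Wetted perimeter P = b + 2y = 0.917 + 2×0.292 = 1.501 m. Hydraulic radius R = A/P = 0.2678/1.501 = 0.1784 m. Q_B = (1/0.015)·0.2678·0.1784^(2/3)·√0.01613 = 0.7184 m³/s.
Q_A = 4.943 m³/s vs Q_B = 0.7184 m³/s, so channel A carries more.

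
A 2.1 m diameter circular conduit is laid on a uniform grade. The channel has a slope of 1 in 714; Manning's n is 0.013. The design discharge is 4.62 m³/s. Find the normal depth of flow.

Manning's equation rearranged: A R^(2/3) = nQ / (1·√S) = 0.013 × 4.62 / (√0.001401) = 1.605.
Try y = 0.915 m: A R^(2/3) = 0.8866 — low.
Try y = 1.42 m: A R^(2/3) = 1.802 — high.
Try y = 1.31 m: A R^(2/3) = 1.606 — matches.

y_n = 1.31 m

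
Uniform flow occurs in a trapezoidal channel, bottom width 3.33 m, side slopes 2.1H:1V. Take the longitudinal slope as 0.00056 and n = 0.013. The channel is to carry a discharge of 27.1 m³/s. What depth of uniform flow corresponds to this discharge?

Manning's equation rearranged: A R^(2/3) = nQ / (1·√S) = 0.013 × 27.1 / (√0.00056) = 14.89.
At y = 1.54 m: A R^(2/3) = 9.86 — low.
At y = 1.88 m: A R^(2/3) = 14.87 — matches.

y_n = 1.88 m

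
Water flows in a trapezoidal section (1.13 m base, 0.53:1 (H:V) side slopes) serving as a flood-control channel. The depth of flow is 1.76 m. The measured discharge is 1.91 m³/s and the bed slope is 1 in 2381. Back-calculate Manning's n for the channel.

With bottom width b = 1.13 m and side slope z = 0.53: A = (b + zy)y = (1.13 + 0.53×1.76)×1.76 = 3.631 m²; P = b + 2y√(1+z²) = 1.13 + 2×1.76×1.132 = 5.114 m.
Hydraulic radius R = A/P = 3.631/5.114 = 0.7099 m.
Rearranging Manning's equation: n = (1/Q) A R^(2/3) S^(1/2) = (1/1.91) × 3.631 × 0.7099^(2/3) × √0.00042 = 0.031.

n = 0.031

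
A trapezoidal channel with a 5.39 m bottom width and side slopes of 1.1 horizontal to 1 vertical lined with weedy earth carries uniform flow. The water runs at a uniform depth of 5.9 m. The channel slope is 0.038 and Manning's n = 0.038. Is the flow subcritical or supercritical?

With bottom width b = 5.39 m and side slope z = 1.1: A = (b + zy)y = (5.39 + 1.1×5.9)×5.9 = 70.09 m²; P = b + 2y√(1+z²) = 5.39 + 2×5.9×1.487 = 22.93 m.
Hydraulic radius R = A/P = 70.09/22.93 = 3.057 m.
V = (1/n) R^(2/3) √S = (1/0.038) × 3.057^(2/3) × √0.038 = 10.8 m/s. Hydraulic depth D_h = A/T = 70.09/18.37 = 3.816 m.
Froude number Fr = V/√(g·D_h) = 10.8/√(9.81×3.816) = 1.77, which is greater than 1, so the flow is supercritical.

supercritical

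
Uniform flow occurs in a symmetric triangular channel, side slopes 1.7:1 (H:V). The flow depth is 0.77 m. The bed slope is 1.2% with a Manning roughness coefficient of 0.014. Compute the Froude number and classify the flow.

supercritical

For a triangular section with side slope z = 1.7: A = zy² = 1.7×0.77² = 1.008 m²; P = 2y√(1+z²) = 2×0.77×1.972 = 3.037 m.
Hydraulic radius R = A/P = 1.008/3.037 = 0.3318 m.
V = (1/n) R^(2/3) √S = (1/0.014) × 0.3318^(2/3) × √0.012 = 3.75 m/s. Hydraulic depth D_h = A/T = 1.008/2.618 = 0.385 m.
Froude number Fr = V/√(g·D_h) = 3.75/√(9.81×0.385) = 1.93, which is greater than 1, so the flow is supercritical.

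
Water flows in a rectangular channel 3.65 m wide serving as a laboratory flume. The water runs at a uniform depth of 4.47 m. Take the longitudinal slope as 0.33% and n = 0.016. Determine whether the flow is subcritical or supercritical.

Flow area A = b·y = 3.65 × 4.47 = 16.32 m². Wetted perimeter P = b + 2y = 3.65 + 2×4.47 = 12.59 m.
Hydraulic radius R = A/P = 16.32/12.59 = 1.296 m.
V = (1/n) R^(2/3) √S = (1/0.016) × 1.296^(2/3) × √0.0033 = 4.268 m/s. Hydraulic depth D_h = A/T = 16.32/3.65 = 4.47 m.
Froude number Fr = V/√(g·D_h) = 4.268/√(9.81×4.47) = 0.644, which is less than 1, so the flow is subcritical.

subcritical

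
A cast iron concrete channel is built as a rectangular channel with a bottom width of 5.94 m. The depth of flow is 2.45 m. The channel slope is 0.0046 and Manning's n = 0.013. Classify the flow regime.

Flow area A = b·y = 5.94 × 2.45 = 14.55 m². Wetted perimeter P = b + 2y = 5.94 + 2×2.45 = 10.84 m.
Hydraulic radius R = A/P = 14.55/10.84 = 1.343 m.
V = (1/n) R^(2/3) √S = (1/0.013) × 1.343^(2/3) × √0.0046 = 6.349 m/s. Hydraulic depth D_h = A/T = 14.55/5.94 = 2.45 m.
Froude number Fr = V/√(g·D_h) = 6.349/√(9.81×2.45) = 1.3, which is greater than 1, so the flow is supercritical.

supercritical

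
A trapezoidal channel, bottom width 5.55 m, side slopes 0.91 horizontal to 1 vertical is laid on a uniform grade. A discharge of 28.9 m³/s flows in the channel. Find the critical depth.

At critical depth, Q² T / (g A³) = 1, i.e. A³/T = Q²/g = 28.9²/9.81 = 85.14.
At y = 1.06 m: A³/T = 44.03 — low.
At y = 1.3 m: A³/T = 84.71 — ≈ 85.14.

y_c = 1.3 m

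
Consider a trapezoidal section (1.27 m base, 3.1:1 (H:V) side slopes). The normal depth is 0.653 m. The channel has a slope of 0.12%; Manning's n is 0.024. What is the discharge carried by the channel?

With bottom width b = 1.27 m and side slope z = 3.1: A = (b + zy)y = (1.27 + 3.1×0.653)×0.653 = 2.151 m²; P = b + 2y√(1+z²) = 1.27 + 2×0.653×3.257 = 5.524 m.
Hydraulic radius R = A/P = 2.151/5.524 = 0.3894 m.
Manning's equation: Q = (1/n) A R^(2/3) S^(1/2) = (1/0.024) × 2.151 × 0.3894^(2/3) × 0.0012^(1/2) = 1.66 m³/s.

Q = 1.66 m³/s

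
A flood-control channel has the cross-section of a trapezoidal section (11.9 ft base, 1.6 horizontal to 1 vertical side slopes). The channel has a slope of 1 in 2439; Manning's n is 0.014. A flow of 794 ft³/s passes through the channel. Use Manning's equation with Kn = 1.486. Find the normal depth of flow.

Manning's equation rearranged: A R^(2/3) = nQ / (1.486·√S) = 0.014 × 794 / (1.486 × √0.00041) = 369.4.
Trying y = 7.65 ft: A R^(2/3) = 505.6 — too large.
Trying y = 6.55 ft: A R^(2/3) = 369.6 — matches.

y_n = 6.55 ft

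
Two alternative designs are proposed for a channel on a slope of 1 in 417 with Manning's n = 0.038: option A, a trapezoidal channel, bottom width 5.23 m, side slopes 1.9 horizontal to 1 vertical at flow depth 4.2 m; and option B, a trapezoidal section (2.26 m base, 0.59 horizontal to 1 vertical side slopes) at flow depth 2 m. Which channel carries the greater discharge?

channel A

Channel A: With bottom width b = 5.23 m and side slope z = 1.9: A = (b + zy)y = (5.23 + 1.9×4.2)×4.2 = 55.48 m²; P = b + 2y√(1+z²) = 5.23 + 2×4.2×2.147 = 23.27 m. Hydraulic radius R = A/P = 55.48/23.27 = 2.385 m. Q_A = (1/0.038)·55.48·2.385^(2/3)·√0.002398 = 127.6 m³/s.
Channel B: With bottom width b = 2.26 m and side slope z = 0.59: A = (b + zy)y = (2.26 + 0.59×2)×2 = 6.88 m²; P = b + 2y√(1+z²) = 2.26 + 2×2×1.161 = 6.904 m. Hydraulic radius R = A/P = 6.88/6.904 = 0.9965 m. Q_B = (1/0.038)·6.88·0.9965^(2/3)·√0.002398 = 8.845 m³/s.
Q_A = 127.6 m³/s vs Q_B = 8.845 m³/s, so channel A carries more.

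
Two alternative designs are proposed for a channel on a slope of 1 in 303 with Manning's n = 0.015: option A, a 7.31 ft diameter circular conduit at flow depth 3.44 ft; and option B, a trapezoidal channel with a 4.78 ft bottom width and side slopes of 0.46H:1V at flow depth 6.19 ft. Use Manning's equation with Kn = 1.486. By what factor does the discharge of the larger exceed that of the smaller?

3.13

Channel A: For a circular section of diameter D = 7.31 ft at depth y = 3.44 ft, the central angle is θ = 2 arccos(1 − 2y/D) = 3.024 rad. Then A = (D²/8)(θ − sin θ) = 19.41 ft² and P = Dθ/2 = 11.05 ft. Hydraulic radius R = A/P = 19.41/11.05 = 1.757 ft. Q_A = (1.486/0.015)·19.41·1.757^(2/3)·√0.0033 = 160.8 ft³/s.
Channel B: With bottom width b = 4.78 ft and side slope z = 0.46: A = (b + zy)y = (4.78 + 0.46×6.19)×6.19 = 47.21 ft²; P = b + 2y√(1+z²) = 4.78 + 2×6.19×1.101 = 18.41 ft. Hydraulic radius R = A/P = 47.21/18.41 = 2.565 ft. Q_B = (1.486/0.015)·47.21·2.565^(2/3)·√0.0033 = 503.5 ft³/s.
The larger discharge is 503.5 ft³/s and the smaller is 160.8 ft³/s; the ratio is 3.13.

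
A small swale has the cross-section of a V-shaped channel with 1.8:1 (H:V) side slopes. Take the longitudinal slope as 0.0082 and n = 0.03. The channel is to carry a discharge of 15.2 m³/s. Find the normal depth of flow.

Manning's equation rearranged: A R^(2/3) = nQ / (1·√S) = 0.03 × 15.2 / (√0.0082) = 5.036.
Trying y = 1.47 m: A R^(2/3) = 2.896 — low.
Trying y = 2.21 m: A R^(2/3) = 8.591 — high.
Trying y = 1.81 m: A R^(2/3) = 5.044 — ≈ 5.036.

y_n = 1.81 m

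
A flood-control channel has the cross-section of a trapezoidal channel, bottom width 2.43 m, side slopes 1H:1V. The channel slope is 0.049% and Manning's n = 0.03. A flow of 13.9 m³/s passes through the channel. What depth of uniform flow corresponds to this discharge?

Manning's equation rearranged: A R^(2/3) = nQ / (1·√S) = 0.03 × 13.9 / (√0.00049) = 18.84.
At y = 2.51 m: A R^(2/3) = 14.78 — low.
At y = 3.31 m: A R^(2/3) = 26.11 — high.
At y = 2.83 m: A R^(2/3) = 18.86 — close enough.

y_n = 2.83 m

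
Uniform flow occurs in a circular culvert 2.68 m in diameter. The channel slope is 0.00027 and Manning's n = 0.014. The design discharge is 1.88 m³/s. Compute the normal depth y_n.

Manning's equation rearranged: A R^(2/3) = nQ / (1·√S) = 0.014 × 1.88 / (√0.00027) = 1.602.
Trying y = 1 m: A R^(2/3) = 1.28 — short.
Trying y = 1.13 m: A R^(2/3) = 1.602 — matches.

y_n = 1.13 m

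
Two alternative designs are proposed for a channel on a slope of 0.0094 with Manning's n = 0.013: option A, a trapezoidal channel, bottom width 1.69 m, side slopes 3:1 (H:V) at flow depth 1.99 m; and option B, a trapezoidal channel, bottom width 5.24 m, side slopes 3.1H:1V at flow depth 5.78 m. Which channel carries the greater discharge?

channel B

Channel A: With bottom width b = 1.69 m and side slope z = 3: A = (b + zy)y = (1.69 + 3×1.99)×1.99 = 15.24 m²; P = b + 2y√(1+z²) = 1.69 + 2×1.99×3.162 = 14.28 m. Hydraulic radius R = A/P = 15.24/14.28 = 1.068 m. Q_A = (1/0.013)·15.24·1.068^(2/3)·√0.0094 = 118.8 m³/s.
Channel B: With bottom width b = 5.24 m and side slope z = 3.1: A = (b + zy)y = (5.24 + 3.1×5.78)×5.78 = 133.9 m²; P = b + 2y√(1+z²) = 5.24 + 2×5.78×3.257 = 42.89 m. Hydraulic radius R = A/P = 133.9/42.89 = 3.121 m. Q_B = (1/0.013)·133.9·3.121^(2/3)·√0.0094 = 2132 m³/s.
Q_A = 118.8 m³/s vs Q_B = 2132 m³/s, so channel B carries more.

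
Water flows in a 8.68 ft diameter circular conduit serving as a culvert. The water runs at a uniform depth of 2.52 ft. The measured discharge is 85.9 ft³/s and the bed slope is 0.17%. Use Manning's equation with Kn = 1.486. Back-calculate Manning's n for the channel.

For a circular section of diameter D = 8.68 ft at depth y = 2.52 ft, the central angle is θ = 2 arccos(1 − 2y/D) = 2.276 rad. Then A = (D²/8)(θ − sin θ) = 14.27 ft² and P = Dθ/2 = 9.878 ft.
Hydraulic radius R = A/P = 14.27/9.878 = 1.444 ft.
Rearranging Manning's equation: n = (1.486/Q) A R^(2/3) S^(1/2) = (1.486/85.9) × 14.27 × 1.444^(2/3) × √0.0017 = 0.013.

n = 0.013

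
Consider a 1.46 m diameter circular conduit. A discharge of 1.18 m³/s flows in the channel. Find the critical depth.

y_c = 0.556 m

At critical depth, Q² T / (g A³) = 1, i.e. A³/T = Q²/g = 1.18²/9.81 = 0.1419.
Try y = 0.645 m: A³/T = 0.2502 — over.
Try y = 0.418 m: A³/T = 0.04699 — short.
Try y = 0.556 m: A³/T = 0.1415 — close enough.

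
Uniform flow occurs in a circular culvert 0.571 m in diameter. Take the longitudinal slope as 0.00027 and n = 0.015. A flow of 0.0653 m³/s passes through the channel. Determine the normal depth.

Manning's equation rearranged: A R^(2/3) = nQ / (1·√S) = 0.015 × 0.0653 / (√0.00027) = 0.05961.
Trying y = 0.304 m: A R^(2/3) = 0.03885 — short.
Trying y = 0.477 m: A R^(2/3) = 0.0711 — over.
Trying y = 0.405 m: A R^(2/3) = 0.05957 — close enough.

y_n = 0.405 m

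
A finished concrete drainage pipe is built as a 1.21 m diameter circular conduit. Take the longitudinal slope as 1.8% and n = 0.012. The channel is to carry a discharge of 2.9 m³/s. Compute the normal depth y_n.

y_n = 0.605 m

Manning's equation rearranged: A R^(2/3) = nQ / (1·√S) = 0.012 × 2.9 / (√0.018) = 0.2594.
Trying y = 0.654 m: A R^(2/3) = 0.295 — too large.
Trying y = 0.518 m: A R^(2/3) = 0.1975 — too small.
Trying y = 0.605 m: A R^(2/3) = 0.2591 — close enough.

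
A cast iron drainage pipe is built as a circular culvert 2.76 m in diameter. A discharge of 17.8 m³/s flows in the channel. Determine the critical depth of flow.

At critical depth, Q² T / (g A³) = 1, i.e. A³/T = Q²/g = 17.8²/9.81 = 32.3.
Trying y = 1.5 m: A³/T = 13.34 — short.
Trying y = 1.89 m: A³/T = 32.46 — ≈ 32.3.

y_c = 1.89 m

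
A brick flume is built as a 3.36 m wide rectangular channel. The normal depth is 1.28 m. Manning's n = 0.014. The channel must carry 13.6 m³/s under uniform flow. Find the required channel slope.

Flow area A = b·y = 3.36 × 1.28 = 4.301 m². Wetted perimeter P = b + 2y = 3.36 + 2×1.28 = 5.92 m.
Hydraulic radius R = A/P = 4.301/5.92 = 0.7265 m.
From Manning's equation, S = [nQ / (1 A R^(2/3))]² = [0.014 × 13.6 / (1 × 4.301 × 0.7265^(2/3))]² = 0.003.

S = 0.003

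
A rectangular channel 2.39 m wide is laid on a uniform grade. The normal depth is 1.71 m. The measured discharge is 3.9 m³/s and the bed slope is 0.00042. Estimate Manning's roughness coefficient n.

n = 0.017

Flow area A = b·y = 2.39 × 1.71 = 4.087 m². Wetted perimeter P = b + 2y = 2.39 + 2×1.71 = 5.81 m.
Hydraulic radius R = A/P = 4.087/5.81 = 0.7034 m.
Rearranging Manning's equation: n = (1/Q) A R^(2/3) S^(1/2) = (1/3.9) × 4.087 × 0.7034^(2/3) × √0.00042 = 0.017.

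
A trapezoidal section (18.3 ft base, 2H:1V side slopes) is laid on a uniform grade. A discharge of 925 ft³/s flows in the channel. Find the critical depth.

At critical depth, Q² T / (g A³) = 1, i.e. A³/T = Q²/g = 925²/32.2 = 26570.
Try y = 4.49 ft: A³/T = 50680 — over.
Try y = 2.91 ft: A³/T = 11550 — short.
Try y = 3.72 ft: A³/T = 26460 — matches.

y_c = 3.72 ft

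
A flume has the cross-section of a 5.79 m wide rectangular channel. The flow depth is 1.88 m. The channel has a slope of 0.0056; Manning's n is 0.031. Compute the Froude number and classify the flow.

subcritical

Flow area A = b·y = 5.79 × 1.88 = 10.89 m². Wetted perimeter P = b + 2y = 5.79 + 2×1.88 = 9.55 m.
Hydraulic radius R = A/P = 10.89/9.55 = 1.14 m.
V = (1/n) R^(2/3) √S = (1/0.031) × 1.14^(2/3) × √0.0056 = 2.634 m/s. Hydraulic depth D_h = A/T = 10.89/5.79 = 1.88 m.
Froude number Fr = V/√(g·D_h) = 2.634/√(9.81×1.88) = 0.613, which is less than 1, so the flow is subcritical.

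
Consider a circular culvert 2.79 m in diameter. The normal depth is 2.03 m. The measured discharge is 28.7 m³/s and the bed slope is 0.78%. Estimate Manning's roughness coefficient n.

For a circular section of diameter D = 2.79 m at depth y = 2.03 m, the central angle is θ = 2 arccos(1 − 2y/D) = 4.087 rad. Then A = (D²/8)(θ − sin θ) = 4.765 m² and P = Dθ/2 = 5.701 m.
Hydraulic radius R = A/P = 4.765/5.701 = 0.8358 m.
Rearranging Manning's equation: n = (1/Q) A R^(2/3) S^(1/2) = (1/28.7) × 4.765 × 0.8358^(2/3) × √0.0078 = 0.013.

n = 0.013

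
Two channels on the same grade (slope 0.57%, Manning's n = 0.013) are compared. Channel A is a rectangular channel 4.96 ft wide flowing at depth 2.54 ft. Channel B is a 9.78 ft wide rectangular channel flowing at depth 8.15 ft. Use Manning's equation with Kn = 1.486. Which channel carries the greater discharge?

channel B

Channel A: Flow area A = b·y = 4.96 × 2.54 = 12.6 ft². Wetted perimeter P = b + 2y = 4.96 + 2×2.54 = 10.04 ft. Hydraulic radius R = A/P = 12.6/10.04 = 1.255 ft. Q_A = (1.486/0.013)·12.6·1.255^(2/3)·√0.0057 = 126.5 ft³/s.
Channel B: Flow area A = b·y = 9.78 × 8.15 = 79.71 ft². Wetted perimeter P = b + 2y = 9.78 + 2×8.15 = 26.08 ft. Hydraulic radius R = A/P = 79.71/26.08 = 3.056 ft. Q_B = (1.486/0.013)·79.71·3.056^(2/3)·√0.0057 = 1449 ft³/s.
Q_A = 126.5 ft³/s vs Q_B = 1449 ft³/s, so channel B carries more.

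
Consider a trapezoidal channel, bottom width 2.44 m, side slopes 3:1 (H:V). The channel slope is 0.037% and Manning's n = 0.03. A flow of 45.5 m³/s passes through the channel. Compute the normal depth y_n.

y_n = 3.56 m

Manning's equation rearranged: A R^(2/3) = nQ / (1·√S) = 0.03 × 45.5 / (√0.00037) = 70.96.
Try y = 2.71 m: A R^(2/3) = 36.92 — too small.
Try y = 4.33 m: A R^(2/3) = 114.4 — too large.
Try y = 3.56 m: A R^(2/3) = 70.94 — matches.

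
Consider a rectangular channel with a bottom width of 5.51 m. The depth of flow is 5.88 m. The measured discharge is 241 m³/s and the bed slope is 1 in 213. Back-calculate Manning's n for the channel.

Flow area A = b·y = 5.51 × 5.88 = 32.4 m². Wetted perimeter P = b + 2y = 5.51 + 2×5.88 = 17.27 m.
Hydraulic radius R = A/P = 32.4/17.27 = 1.876 m.
Rearranging Manning's equation: n = (1/Q) A R^(2/3) S^(1/2) = (1/241) × 32.4 × 1.876^(2/3) × √0.004695 = 0.014.

n = 0.014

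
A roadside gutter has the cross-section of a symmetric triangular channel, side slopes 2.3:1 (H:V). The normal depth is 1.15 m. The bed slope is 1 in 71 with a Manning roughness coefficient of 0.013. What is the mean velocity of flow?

V = 5.96 m/s

For a triangular section with side slope z = 2.3: A = zy² = 2.3×1.15² = 3.042 m²; P = 2y√(1+z²) = 2×1.15×2.508 = 5.768 m.
Hydraulic radius R = A/P = 3.042/5.768 = 0.5273 m.
From Manning's equation, V = (1/n) R^(2/3) S^(1/2) = (1/0.013) × 0.5273^(2/3) × 0.01408^(1/2) = 5.96 m/s.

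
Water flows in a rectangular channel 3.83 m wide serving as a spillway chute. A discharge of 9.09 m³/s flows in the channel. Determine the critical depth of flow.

For a rectangular channel, critical depth y_c = (q²/g)^(1/3) where q = Q/b = 9.09/3.83 = 2.373 m²/s.
So y_c = (2.373²/9.81)^(1/3) = 0.831 m.

y_c = 0.831 m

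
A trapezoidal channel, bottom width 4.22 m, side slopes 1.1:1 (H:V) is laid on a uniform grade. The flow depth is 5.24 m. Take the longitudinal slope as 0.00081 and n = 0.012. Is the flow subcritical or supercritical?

subcritical

With bottom width b = 4.22 m and side slope z = 1.1: A = (b + zy)y = (4.22 + 1.1×5.24)×5.24 = 52.32 m²; P = b + 2y√(1+z²) = 4.22 + 2×5.24×1.487 = 19.8 m.
Hydraulic radius R = A/P = 52.32/19.8 = 2.642 m.
V = (1/n) R^(2/3) √S = (1/0.012) × 2.642^(2/3) × √0.00081 = 4.533 m/s. Hydraulic depth D_h = A/T = 52.32/15.75 = 3.322 m.
Froude number Fr = V/√(g·D_h) = 4.533/√(9.81×3.322) = 0.794, which is less than 1, so the flow is subcritical.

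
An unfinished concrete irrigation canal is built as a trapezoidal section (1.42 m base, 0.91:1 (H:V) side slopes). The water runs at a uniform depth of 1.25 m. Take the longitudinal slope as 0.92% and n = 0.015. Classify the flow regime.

With bottom width b = 1.42 m and side slope z = 0.91: A = (b + zy)y = (1.42 + 0.91×1.25)×1.25 = 3.197 m²; P = b + 2y√(1+z²) = 1.42 + 2×1.25×1.352 = 4.8 m.
Hydraulic radius R = A/P = 3.197/4.8 = 0.666 m.
V = (1/n) R^(2/3) √S = (1/0.015) × 0.666^(2/3) × √0.0092 = 4.877 m/s. Hydraulic depth D_h = A/T = 3.197/3.695 = 0.8652 m.
Froude number Fr = V/√(g·D_h) = 4.877/√(9.81×0.8652) = 1.67, which is greater than 1, so the flow is supercritical.

supercritical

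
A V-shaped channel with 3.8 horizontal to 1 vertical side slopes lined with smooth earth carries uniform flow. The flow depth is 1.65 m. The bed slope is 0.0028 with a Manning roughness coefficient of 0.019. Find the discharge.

Q = 24.8 m³/s

For a triangular section with side slope z = 3.8: A = zy² = 3.8×1.65² = 10.35 m²; P = 2y√(1+z²) = 2×1.65×3.929 = 12.97 m.
Hydraulic radius R = A/P = 10.35/12.97 = 0.7978 m.
Manning's equation: Q = (1/n) A R^(2/3) S^(1/2) = (1/0.019) × 10.35 × 0.7978^(2/3) × 0.0028^(1/2) = 24.8 m³/s.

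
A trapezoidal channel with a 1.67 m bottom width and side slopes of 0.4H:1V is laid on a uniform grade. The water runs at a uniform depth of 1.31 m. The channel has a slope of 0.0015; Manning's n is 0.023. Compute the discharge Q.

With bottom width b = 1.67 m and side slope z = 0.4: A = (b + zy)y = (1.67 + 0.4×1.31)×1.31 = 2.874 m²; P = b + 2y√(1+z²) = 1.67 + 2×1.31×1.077 = 4.492 m.
Hydraulic radius R = A/P = 2.874/4.492 = 0.6399 m.
Manning's equation: Q = (1/n) A R^(2/3) S^(1/2) = (1/0.023) × 2.874 × 0.6399^(2/3) × 0.0015^(1/2) = 3.59 m³/s.

Q = 3.59 m³/s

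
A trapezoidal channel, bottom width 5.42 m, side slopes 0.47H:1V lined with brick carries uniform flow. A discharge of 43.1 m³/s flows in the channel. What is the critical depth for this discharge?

At critical depth, Q² T / (g A³) = 1, i.e. A³/T = Q²/g = 43.1²/9.81 = 189.4.
At y = 1.59 m: A³/T = 136.4 — too small.
At y = 2.08 m: A³/T = 319.5 — too large.
At y = 1.76 m: A³/T = 187.9 — ≈ 189.4.

y_c = 1.76 m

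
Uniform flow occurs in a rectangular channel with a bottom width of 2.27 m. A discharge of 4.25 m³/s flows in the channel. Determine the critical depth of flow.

y_c = 0.71 m

For a rectangular channel, critical depth y_c = (q²/g)^(1/3) where q = Q/b = 4.25/2.27 = 1.872 m²/s.
So y_c = (1.872²/9.81)^(1/3) = 0.71 m.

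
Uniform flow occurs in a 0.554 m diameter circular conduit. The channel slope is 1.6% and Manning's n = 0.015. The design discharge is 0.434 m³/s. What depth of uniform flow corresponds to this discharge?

Manning's equation rearranged: A R^(2/3) = nQ / (1·√S) = 0.015 × 0.434 / (√0.016) = 0.05147.
At y = 0.421 m: A R^(2/3) = 0.05973 — too large.
At y = 0.317 m: A R^(2/3) = 0.04027 — too small.
At y = 0.374 m: A R^(2/3) = 0.05147 — matches.

y_n = 0.374 m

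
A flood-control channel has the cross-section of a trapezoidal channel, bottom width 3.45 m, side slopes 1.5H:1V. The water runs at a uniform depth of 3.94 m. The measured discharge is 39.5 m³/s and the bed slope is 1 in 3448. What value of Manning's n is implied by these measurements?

With bottom width b = 3.45 m and side slope z = 1.5: A = (b + zy)y = (3.45 + 1.5×3.94)×3.94 = 36.88 m²; P = b + 2y√(1+z²) = 3.45 + 2×3.94×1.803 = 17.66 m.
Hydraulic radius R = A/P = 36.88/17.66 = 2.089 m.
Rearranging Manning's equation: n = (1/Q) A R^(2/3) S^(1/2) = (1/39.5) × 36.88 × 2.089^(2/3) × √0.00029 = 0.026.

n = 0.026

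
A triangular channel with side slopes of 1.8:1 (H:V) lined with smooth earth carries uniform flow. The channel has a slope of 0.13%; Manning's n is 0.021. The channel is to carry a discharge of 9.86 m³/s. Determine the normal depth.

y_n = 1.9 m

Manning's equation rearranged: A R^(2/3) = nQ / (1·√S) = 0.021 × 9.86 / (√0.0013) = 5.743.
Try y = 1.35 m: A R^(2/3) = 2.308 — low.
Try y = 1.9 m: A R^(2/3) = 5.741 — matches.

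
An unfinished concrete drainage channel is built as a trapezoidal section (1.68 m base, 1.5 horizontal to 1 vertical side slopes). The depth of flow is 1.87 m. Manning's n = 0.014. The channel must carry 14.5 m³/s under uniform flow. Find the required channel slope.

S = 0.000589

With bottom width b = 1.68 m and side slope z = 1.5: A = (b + zy)y = (1.68 + 1.5×1.87)×1.87 = 8.387 m²; P = b + 2y√(1+z²) = 1.68 + 2×1.87×1.803 = 8.422 m.
Hydraulic radius R = A/P = 8.387/8.422 = 0.9958 m.
From Manning's equation, S = [nQ / (1 A R^(2/3))]² = [0.014 × 14.5 / (1 × 8.387 × 0.9958^(2/3))]² = 0.000589.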